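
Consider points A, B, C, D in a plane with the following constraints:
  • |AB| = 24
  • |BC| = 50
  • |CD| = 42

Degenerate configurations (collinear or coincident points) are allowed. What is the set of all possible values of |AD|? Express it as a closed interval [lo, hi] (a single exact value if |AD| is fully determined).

|AB| ∈ {24}
|BC| ∈ {50}
|CD| ∈ {42}
|AC| ∈ [26, 74]
|BD| ∈ [8, 92]
|AD| ∈ [0, 116]

|AD| ∈ [0, 116]  (≈ [0.0000, 116.0000])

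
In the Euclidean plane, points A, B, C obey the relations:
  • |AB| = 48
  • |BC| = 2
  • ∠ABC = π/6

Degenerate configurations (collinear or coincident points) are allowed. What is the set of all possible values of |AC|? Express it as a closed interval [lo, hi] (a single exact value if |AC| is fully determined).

|AC| = 2·√(577 - 24·√(3))  (≈ 46.2788)

|AB| ∈ {48}
|BC| ∈ {2}
|AC| ∈ {2·√(577 - 24·√(3))}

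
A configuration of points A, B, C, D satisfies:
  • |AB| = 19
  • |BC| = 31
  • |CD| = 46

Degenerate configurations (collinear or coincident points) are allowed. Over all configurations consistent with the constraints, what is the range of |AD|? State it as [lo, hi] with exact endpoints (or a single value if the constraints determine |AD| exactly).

|AB| ∈ {19}
|BC| ∈ {31}
|CD| ∈ {46}
|AC| ∈ [12, 50]
|BD| ∈ [15, 77]
|AD| ∈ [0, 96]

|AD| ∈ [0, 96]  (≈ [0.0000, 96.0000])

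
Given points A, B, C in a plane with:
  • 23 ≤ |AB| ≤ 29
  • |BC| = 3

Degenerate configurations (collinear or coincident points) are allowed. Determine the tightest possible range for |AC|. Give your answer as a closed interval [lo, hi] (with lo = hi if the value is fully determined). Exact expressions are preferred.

|AC| ∈ [20, 32]  (≈ [20.0000, 32.0000])

|AB| ∈ [23, 29]
|BC| ∈ {3}
|AC| ∈ [20, 32]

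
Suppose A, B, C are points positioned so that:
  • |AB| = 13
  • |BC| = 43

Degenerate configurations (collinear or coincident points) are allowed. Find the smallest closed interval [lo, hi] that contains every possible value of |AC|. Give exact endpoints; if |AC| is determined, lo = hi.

|AC| ∈ [30, 56]  (≈ [30.0000, 56.0000])

|AB| ∈ {13}
|BC| ∈ {43}
|AC| ∈ [30, 56]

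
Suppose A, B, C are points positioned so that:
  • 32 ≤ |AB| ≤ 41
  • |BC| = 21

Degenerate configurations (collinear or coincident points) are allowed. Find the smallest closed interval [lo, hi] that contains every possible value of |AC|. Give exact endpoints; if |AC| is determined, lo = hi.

|AB| ∈ [32, 41]
|BC| ∈ {21}
|AC| ∈ [11, 62]

|AC| ∈ [11, 62]  (≈ [11.0000, 62.0000])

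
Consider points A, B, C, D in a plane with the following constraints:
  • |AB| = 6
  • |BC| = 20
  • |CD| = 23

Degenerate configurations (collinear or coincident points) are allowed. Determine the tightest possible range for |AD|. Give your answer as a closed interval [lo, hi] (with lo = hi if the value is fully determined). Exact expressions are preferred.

|AB| ∈ {6}
|BC| ∈ {20}
|CD| ∈ {23}
|AC| ∈ [14, 26]
|BD| ∈ [3, 43]
|AD| ∈ [0, 49]

|AD| ∈ [0, 49]  (≈ [0.0000, 49.0000])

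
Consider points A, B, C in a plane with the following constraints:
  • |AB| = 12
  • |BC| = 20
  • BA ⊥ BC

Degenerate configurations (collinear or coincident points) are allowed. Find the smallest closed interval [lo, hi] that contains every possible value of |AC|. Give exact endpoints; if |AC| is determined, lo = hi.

|AC| = 4·√(34)  (≈ 23.3238)

|AB| ∈ {12}
|BC| ∈ {20}
|AC| ∈ {4·√(34)}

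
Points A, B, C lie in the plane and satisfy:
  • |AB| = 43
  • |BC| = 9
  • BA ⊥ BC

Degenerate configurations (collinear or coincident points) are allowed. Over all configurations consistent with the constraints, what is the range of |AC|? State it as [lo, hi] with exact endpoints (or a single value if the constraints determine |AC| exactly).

|AB| ∈ {43}
|BC| ∈ {9}
|AC| ∈ {√(1930)}

|AC| = √(1930)  (≈ 43.9318)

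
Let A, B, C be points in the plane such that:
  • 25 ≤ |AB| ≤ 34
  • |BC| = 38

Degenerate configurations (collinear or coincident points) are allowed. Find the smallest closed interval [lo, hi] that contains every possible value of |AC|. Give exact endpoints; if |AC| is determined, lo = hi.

|AB| ∈ [25, 34]
|BC| ∈ {38}
|AC| ∈ [4, 72]

|AC| ∈ [4, 72]  (≈ [4.0000, 72.0000])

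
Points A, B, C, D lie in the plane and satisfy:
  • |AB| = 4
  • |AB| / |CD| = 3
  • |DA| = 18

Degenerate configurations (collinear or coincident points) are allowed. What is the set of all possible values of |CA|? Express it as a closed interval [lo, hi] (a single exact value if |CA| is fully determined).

|CA| ∈ [50/3, 58/3]  (≈ [16.6667, 19.3333])

|AB| ∈ {4}
|AD| ∈ {18}
|CD| ∈ {4/3}
|BD| ∈ [14, 22]
|AC| ∈ [50/3, 58/3]
|BC| ∈ [38/3, 70/3]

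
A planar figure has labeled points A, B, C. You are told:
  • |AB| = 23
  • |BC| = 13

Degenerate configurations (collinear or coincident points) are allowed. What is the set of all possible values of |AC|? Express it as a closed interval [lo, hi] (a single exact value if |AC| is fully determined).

|AB| ∈ {23}
|BC| ∈ {13}
|AC| ∈ [10, 36]

|AC| ∈ [10, 36]  (≈ [10.0000, 36.0000])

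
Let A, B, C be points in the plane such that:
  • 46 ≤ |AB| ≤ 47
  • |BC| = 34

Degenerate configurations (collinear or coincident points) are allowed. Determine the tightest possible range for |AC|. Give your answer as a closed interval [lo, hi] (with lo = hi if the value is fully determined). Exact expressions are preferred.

|AB| ∈ [46, 47]
|BC| ∈ {34}
|AC| ∈ [12, 81]

|AC| ∈ [12, 81]  (≈ [12.0000, 81.0000])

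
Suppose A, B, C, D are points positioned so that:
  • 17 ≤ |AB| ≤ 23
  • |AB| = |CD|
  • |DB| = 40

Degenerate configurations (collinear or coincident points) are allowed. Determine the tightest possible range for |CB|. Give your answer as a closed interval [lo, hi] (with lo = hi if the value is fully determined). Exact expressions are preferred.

|AB| ∈ [17, 23]
|BD| ∈ {40}
|CD| ∈ [17, 23]
|AD| ∈ [17, 63]
|BC| ∈ [17, 63]
|AC| ∈ [0, 86]

|CB| ∈ [17, 63]  (≈ [17.0000, 63.0000])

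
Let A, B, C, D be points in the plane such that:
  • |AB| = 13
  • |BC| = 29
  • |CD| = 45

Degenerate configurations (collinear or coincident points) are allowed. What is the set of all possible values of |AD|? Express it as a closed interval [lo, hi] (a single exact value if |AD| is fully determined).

|AD| ∈ [3, 87]  (≈ [3.0000, 87.0000])

|AB| ∈ {13}
|BC| ∈ {29}
|CD| ∈ {45}
|AC| ∈ [16, 42]
|BD| ∈ [16, 74]
|AD| ∈ [3, 87]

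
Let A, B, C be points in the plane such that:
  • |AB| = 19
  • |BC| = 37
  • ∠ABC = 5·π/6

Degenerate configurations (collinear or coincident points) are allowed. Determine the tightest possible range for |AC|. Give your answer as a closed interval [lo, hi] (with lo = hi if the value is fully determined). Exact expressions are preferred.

|AC| = √(703·√(3) + 1730)  (≈ 54.2921)

|AB| ∈ {19}
|BC| ∈ {37}
|AC| ∈ {√(703·√(3) + 1730)}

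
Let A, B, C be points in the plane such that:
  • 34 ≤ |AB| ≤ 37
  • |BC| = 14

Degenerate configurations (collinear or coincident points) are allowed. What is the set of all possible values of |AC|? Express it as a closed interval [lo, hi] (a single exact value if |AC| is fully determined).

|AC| ∈ [20, 51]  (≈ [20.0000, 51.0000])

|AB| ∈ [34, 37]
|BC| ∈ {14}
|AC| ∈ [20, 51]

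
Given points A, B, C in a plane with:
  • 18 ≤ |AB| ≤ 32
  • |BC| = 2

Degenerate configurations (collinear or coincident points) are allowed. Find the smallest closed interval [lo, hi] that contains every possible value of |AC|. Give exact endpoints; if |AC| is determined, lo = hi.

|AB| ∈ [18, 32]
|BC| ∈ {2}
|AC| ∈ [16, 34]

|AC| ∈ [16, 34]  (≈ [16.0000, 34.0000])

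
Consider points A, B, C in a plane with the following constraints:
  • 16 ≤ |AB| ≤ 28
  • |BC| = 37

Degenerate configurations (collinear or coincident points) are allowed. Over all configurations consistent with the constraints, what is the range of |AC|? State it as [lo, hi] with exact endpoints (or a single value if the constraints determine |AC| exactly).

|AB| ∈ [16, 28]
|BC| ∈ {37}
|AC| ∈ [9, 65]

|AC| ∈ [9, 65]  (≈ [9.0000, 65.0000])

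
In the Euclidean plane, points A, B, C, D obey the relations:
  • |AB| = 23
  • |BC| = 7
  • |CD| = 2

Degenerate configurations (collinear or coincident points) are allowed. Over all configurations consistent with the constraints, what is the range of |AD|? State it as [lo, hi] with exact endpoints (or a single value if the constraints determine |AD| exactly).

|AB| ∈ {23}
|BC| ∈ {7}
|CD| ∈ {2}
|AC| ∈ [16, 30]
|BD| ∈ [5, 9]
|AD| ∈ [14, 32]

|AD| ∈ [14, 32]  (≈ [14.0000, 32.0000])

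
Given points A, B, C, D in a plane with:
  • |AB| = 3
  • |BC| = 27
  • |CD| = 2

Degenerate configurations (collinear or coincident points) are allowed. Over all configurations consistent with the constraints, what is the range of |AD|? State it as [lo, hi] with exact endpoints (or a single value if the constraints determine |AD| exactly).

|AD| ∈ [22, 32]  (≈ [22.0000, 32.0000])

|AB| ∈ {3}
|BC| ∈ {27}
|CD| ∈ {2}
|AC| ∈ [24, 30]
|BD| ∈ [25, 29]
|AD| ∈ [22, 32]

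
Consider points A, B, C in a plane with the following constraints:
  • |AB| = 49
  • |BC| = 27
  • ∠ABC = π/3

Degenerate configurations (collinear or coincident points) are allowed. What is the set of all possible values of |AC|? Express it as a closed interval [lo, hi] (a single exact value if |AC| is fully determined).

|AC| = √(1807)  (≈ 42.5088)

|AB| ∈ {49}
|BC| ∈ {27}
|AC| ∈ {√(1807)}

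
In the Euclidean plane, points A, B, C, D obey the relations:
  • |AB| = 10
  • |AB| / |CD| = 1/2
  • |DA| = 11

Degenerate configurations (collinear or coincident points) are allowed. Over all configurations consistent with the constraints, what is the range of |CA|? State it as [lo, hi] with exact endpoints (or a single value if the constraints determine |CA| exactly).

|CA| ∈ [9, 31]  (≈ [9.0000, 31.0000])

|AB| ∈ {10}
|AD| ∈ {11}
|CD| ∈ {20}
|BD| ∈ [1, 21]
|AC| ∈ [9, 31]
|BC| ∈ [0, 41]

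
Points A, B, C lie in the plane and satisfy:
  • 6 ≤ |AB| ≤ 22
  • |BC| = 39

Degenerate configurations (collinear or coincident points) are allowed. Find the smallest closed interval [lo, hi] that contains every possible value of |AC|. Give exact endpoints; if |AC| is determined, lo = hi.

|AB| ∈ [6, 22]
|BC| ∈ {39}
|AC| ∈ [17, 61]

|AC| ∈ [17, 61]  (≈ [17.0000, 61.0000])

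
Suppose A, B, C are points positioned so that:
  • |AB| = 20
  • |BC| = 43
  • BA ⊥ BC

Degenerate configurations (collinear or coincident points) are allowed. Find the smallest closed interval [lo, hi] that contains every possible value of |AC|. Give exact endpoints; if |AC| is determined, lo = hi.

|AB| ∈ {20}
|BC| ∈ {43}
|AC| ∈ {√(2249)}

|AC| = √(2249)  (≈ 47.4236)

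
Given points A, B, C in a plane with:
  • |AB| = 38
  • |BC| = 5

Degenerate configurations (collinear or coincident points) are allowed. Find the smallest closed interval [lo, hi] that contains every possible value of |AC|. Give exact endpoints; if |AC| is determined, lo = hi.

|AC| ∈ [33, 43]  (≈ [33.0000, 43.0000])

|AB| ∈ {38}
|BC| ∈ {5}
|AC| ∈ [33, 43]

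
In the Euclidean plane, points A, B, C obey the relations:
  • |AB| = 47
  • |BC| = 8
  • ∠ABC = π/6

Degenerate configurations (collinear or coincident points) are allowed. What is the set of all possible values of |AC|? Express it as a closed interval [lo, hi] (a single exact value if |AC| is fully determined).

|AC| = √(2273 - 376·√(3))  (≈ 40.2709)

|AB| ∈ {47}
|BC| ∈ {8}
|AC| ∈ {√(2273 - 376·√(3))}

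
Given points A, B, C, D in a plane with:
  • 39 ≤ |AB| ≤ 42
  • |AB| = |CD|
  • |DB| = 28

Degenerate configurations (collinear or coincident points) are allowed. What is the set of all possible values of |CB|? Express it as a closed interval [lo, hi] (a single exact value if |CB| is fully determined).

|CB| ∈ [11, 70]  (≈ [11.0000, 70.0000])

|AB| ∈ [39, 42]
|BD| ∈ {28}
|CD| ∈ [39, 42]
|AD| ∈ [11, 70]
|BC| ∈ [11, 70]
|AC| ∈ [0, 112]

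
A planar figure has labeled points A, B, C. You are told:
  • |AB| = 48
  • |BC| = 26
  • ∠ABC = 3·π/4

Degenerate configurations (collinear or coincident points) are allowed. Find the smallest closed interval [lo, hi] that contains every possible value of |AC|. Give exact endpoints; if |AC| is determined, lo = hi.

|AC| = 2·√(312·√(2) + 745)  (≈ 68.8835)

|AB| ∈ {48}
|BC| ∈ {26}
|AC| ∈ {2·√(312·√(2) + 745)}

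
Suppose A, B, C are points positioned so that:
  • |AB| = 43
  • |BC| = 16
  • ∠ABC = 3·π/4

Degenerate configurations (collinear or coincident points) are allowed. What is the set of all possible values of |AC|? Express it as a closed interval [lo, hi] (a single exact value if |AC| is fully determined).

|AB| ∈ {43}
|BC| ∈ {16}
|AC| ∈ {√(688·√(2) + 2105)}

|AC| = √(688·√(2) + 2105)  (≈ 55.4795)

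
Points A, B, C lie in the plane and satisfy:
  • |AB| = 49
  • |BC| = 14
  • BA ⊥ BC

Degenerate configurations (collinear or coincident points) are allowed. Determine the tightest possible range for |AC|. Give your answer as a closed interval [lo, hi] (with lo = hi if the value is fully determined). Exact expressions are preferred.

|AB| ∈ {49}
|BC| ∈ {14}
|AC| ∈ {7·√(53)}

|AC| = 7·√(53)  (≈ 50.9608)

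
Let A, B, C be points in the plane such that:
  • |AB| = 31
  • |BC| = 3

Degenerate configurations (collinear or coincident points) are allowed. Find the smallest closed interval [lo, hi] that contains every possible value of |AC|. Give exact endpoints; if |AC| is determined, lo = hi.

|AC| ∈ [28, 34]  (≈ [28.0000, 34.0000])

|AB| ∈ {31}
|BC| ∈ {3}
|AC| ∈ [28, 34]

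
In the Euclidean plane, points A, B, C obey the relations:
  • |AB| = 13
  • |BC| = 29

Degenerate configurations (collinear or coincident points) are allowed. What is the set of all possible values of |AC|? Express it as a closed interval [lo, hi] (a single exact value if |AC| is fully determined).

|AB| ∈ {13}
|BC| ∈ {29}
|AC| ∈ [16, 42]

|AC| ∈ [16, 42]  (≈ [16.0000, 42.0000])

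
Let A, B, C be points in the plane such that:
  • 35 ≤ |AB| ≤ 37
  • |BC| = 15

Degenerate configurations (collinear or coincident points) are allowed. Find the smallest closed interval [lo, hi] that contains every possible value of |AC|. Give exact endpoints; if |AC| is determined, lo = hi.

|AC| ∈ [20, 52]  (≈ [20.0000, 52.0000])

|AB| ∈ [35, 37]
|BC| ∈ {15}
|AC| ∈ [20, 52]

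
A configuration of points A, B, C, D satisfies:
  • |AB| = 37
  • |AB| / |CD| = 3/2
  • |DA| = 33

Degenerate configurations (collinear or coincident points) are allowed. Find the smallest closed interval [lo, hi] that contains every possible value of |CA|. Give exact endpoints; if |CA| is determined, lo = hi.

|AB| ∈ {37}
|AD| ∈ {33}
|CD| ∈ {74/3}
|BD| ∈ [4, 70]
|AC| ∈ [25/3, 173/3]
|BC| ∈ [0, 284/3]

|CA| ∈ [25/3, 173/3]  (≈ [8.3333, 57.6667])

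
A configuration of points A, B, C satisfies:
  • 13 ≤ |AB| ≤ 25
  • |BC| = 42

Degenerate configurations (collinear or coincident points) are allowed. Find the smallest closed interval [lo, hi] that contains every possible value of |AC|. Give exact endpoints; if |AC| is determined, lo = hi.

|AC| ∈ [17, 67]  (≈ [17.0000, 67.0000])

|AB| ∈ [13, 25]
|BC| ∈ {42}
|AC| ∈ [17, 67]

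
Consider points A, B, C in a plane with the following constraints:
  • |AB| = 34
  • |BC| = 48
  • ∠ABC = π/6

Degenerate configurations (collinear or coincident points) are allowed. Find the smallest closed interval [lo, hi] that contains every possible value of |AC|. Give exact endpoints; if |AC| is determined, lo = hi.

|AC| = 2·√(865 - 408·√(3))  (≈ 25.1653)

|AB| ∈ {34}
|BC| ∈ {48}
|AC| ∈ {2·√(865 - 408·√(3))}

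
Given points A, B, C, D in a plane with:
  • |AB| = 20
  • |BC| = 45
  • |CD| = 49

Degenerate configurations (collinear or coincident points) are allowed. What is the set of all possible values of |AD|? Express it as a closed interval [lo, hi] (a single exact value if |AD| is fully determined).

|AD| ∈ [0, 114]  (≈ [0.0000, 114.0000])

|AB| ∈ {20}
|BC| ∈ {45}
|CD| ∈ {49}
|AC| ∈ [25, 65]
|BD| ∈ [4, 94]
|AD| ∈ [0, 114]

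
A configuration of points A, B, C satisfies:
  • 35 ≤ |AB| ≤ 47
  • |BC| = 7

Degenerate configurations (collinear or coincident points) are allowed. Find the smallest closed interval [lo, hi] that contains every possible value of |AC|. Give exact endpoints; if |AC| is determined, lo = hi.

|AC| ∈ [28, 54]  (≈ [28.0000, 54.0000])

|AB| ∈ [35, 47]
|BC| ∈ {7}
|AC| ∈ [28, 54]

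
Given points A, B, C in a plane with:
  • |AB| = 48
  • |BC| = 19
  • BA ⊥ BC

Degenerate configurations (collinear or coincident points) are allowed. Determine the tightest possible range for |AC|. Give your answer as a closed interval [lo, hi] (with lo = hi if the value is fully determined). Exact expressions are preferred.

|AB| ∈ {48}
|BC| ∈ {19}
|AC| ∈ {√(2665)}

|AC| = √(2665)  (≈ 51.6236)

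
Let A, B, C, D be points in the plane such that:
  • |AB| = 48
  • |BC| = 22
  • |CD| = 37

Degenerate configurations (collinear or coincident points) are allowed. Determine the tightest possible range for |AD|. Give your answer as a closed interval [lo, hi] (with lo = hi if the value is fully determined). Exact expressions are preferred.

|AD| ∈ [0, 107]  (≈ [0.0000, 107.0000])

|AB| ∈ {48}
|BC| ∈ {22}
|CD| ∈ {37}
|AC| ∈ [26, 70]
|BD| ∈ [15, 59]
|AD| ∈ [0, 107]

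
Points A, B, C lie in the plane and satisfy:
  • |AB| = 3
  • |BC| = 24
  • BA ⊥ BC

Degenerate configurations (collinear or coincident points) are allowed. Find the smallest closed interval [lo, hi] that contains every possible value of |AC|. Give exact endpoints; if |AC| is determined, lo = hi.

|AB| ∈ {3}
|BC| ∈ {24}
|AC| ∈ {3·√(65)}

|AC| = 3·√(65)  (≈ 24.1868)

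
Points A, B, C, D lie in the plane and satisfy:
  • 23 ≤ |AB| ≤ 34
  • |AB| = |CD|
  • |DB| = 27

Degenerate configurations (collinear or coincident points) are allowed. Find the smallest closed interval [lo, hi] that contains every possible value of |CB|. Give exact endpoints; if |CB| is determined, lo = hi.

|AB| ∈ [23, 34]
|BD| ∈ {27}
|CD| ∈ [23, 34]
|AD| ∈ [0, 61]
|BC| ∈ [0, 61]
|AC| ∈ [0, 95]

|CB| ∈ [0, 61]  (≈ [0.0000, 61.0000])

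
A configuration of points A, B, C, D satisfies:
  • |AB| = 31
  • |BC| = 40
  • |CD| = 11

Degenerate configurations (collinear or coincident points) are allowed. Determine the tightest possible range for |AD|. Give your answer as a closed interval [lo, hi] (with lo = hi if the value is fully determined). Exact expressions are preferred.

|AB| ∈ {31}
|BC| ∈ {40}
|CD| ∈ {11}
|AC| ∈ [9, 71]
|BD| ∈ [29, 51]
|AD| ∈ [0, 82]

|AD| ∈ [0, 82]  (≈ [0.0000, 82.0000])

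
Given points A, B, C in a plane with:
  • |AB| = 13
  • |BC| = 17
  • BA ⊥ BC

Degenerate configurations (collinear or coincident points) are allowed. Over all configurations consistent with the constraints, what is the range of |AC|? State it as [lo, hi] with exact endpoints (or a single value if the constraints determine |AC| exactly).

|AC| = √(458)  (≈ 21.4009)

|AB| ∈ {13}
|BC| ∈ {17}
|AC| ∈ {√(458)}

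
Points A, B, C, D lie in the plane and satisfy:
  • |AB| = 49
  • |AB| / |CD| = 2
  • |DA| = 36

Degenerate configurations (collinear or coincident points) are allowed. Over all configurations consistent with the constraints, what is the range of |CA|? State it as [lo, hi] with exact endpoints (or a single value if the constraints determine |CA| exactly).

|AB| ∈ {49}
|AD| ∈ {36}
|CD| ∈ {49/2}
|BD| ∈ [13, 85]
|AC| ∈ [23/2, 121/2]
|BC| ∈ [0, 219/2]

|CA| ∈ [23/2, 121/2]  (≈ [11.5000, 60.5000])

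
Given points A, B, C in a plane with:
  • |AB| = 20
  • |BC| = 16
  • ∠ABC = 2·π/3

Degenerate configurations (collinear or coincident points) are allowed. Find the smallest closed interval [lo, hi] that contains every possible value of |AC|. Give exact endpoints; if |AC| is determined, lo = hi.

|AB| ∈ {20}
|BC| ∈ {16}
|AC| ∈ {4·√(61)}

|AC| = 4·√(61)  (≈ 31.2410)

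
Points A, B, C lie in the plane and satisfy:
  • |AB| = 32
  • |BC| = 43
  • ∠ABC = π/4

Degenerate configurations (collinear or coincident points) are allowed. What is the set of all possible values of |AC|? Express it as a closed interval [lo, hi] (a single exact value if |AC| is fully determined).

|AB| ∈ {32}
|BC| ∈ {43}
|AC| ∈ {√(2873 - 1376·√(2))}

|AC| = √(2873 - 1376·√(2))  (≈ 30.4474)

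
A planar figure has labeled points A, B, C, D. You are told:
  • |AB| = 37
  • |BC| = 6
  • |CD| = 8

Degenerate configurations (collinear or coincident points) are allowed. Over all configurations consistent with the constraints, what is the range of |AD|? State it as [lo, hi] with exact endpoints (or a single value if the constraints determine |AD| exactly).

|AD| ∈ [23, 51]  (≈ [23.0000, 51.0000])

|AB| ∈ {37}
|BC| ∈ {6}
|CD| ∈ {8}
|AC| ∈ [31, 43]
|BD| ∈ [2, 14]
|AD| ∈ [23, 51]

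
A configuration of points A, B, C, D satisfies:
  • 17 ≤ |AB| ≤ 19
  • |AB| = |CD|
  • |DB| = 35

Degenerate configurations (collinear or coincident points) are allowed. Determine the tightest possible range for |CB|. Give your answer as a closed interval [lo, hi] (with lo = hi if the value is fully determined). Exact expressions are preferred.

|CB| ∈ [16, 54]  (≈ [16.0000, 54.0000])

|AB| ∈ [17, 19]
|BD| ∈ {35}
|CD| ∈ [17, 19]
|AD| ∈ [16, 54]
|BC| ∈ [16, 54]
|AC| ∈ [0, 73]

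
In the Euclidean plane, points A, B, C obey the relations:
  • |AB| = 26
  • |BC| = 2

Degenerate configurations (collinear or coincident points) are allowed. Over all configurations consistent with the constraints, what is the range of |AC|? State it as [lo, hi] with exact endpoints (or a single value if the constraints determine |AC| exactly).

|AC| ∈ [24, 28]  (≈ [24.0000, 28.0000])

|AB| ∈ {26}
|BC| ∈ {2}
|AC| ∈ [24, 28]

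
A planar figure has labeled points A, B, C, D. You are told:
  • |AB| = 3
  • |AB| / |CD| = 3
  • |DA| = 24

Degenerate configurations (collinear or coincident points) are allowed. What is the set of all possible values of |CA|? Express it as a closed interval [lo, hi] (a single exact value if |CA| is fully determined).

|CA| ∈ [23, 25]  (≈ [23.0000, 25.0000])

|AB| ∈ {3}
|AD| ∈ {24}
|CD| ∈ {1}
|BD| ∈ [21, 27]
|AC| ∈ [23, 25]
|BC| ∈ [20, 28]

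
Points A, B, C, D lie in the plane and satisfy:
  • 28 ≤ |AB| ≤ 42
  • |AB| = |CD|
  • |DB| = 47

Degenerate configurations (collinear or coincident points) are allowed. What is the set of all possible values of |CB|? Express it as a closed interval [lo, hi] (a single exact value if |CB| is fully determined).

|CB| ∈ [5, 89]  (≈ [5.0000, 89.0000])

|AB| ∈ [28, 42]
|BD| ∈ {47}
|CD| ∈ [28, 42]
|AD| ∈ [5, 89]
|BC| ∈ [5, 89]
|AC| ∈ [0, 131]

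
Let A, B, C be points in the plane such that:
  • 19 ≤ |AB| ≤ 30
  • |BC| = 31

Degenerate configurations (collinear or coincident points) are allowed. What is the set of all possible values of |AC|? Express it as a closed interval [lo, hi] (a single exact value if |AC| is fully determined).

|AB| ∈ [19, 30]
|BC| ∈ {31}
|AC| ∈ [1, 61]

|AC| ∈ [1, 61]  (≈ [1.0000, 61.0000])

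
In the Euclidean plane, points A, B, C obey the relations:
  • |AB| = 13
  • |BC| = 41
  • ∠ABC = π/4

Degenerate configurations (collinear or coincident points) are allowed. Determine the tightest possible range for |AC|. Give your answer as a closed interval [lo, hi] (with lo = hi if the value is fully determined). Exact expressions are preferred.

|AC| = √(1850 - 533·√(2))  (≈ 33.1093)

|AB| ∈ {13}
|BC| ∈ {41}
|AC| ∈ {√(1850 - 533·√(2))}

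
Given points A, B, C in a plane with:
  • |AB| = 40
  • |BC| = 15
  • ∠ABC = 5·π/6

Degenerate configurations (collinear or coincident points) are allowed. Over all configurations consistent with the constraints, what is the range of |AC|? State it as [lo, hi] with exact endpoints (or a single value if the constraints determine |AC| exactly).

|AC| = 5·√(24·√(3) + 73)  (≈ 53.5185)

|AB| ∈ {40}
|BC| ∈ {15}
|AC| ∈ {5·√(24·√(3) + 73)}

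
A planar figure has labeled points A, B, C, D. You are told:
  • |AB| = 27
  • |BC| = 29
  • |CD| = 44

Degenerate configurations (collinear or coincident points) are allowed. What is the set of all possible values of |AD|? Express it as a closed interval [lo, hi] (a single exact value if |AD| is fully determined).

|AB| ∈ {27}
|BC| ∈ {29}
|CD| ∈ {44}
|AC| ∈ [2, 56]
|BD| ∈ [15, 73]
|AD| ∈ [0, 100]

|AD| ∈ [0, 100]  (≈ [0.0000, 100.0000])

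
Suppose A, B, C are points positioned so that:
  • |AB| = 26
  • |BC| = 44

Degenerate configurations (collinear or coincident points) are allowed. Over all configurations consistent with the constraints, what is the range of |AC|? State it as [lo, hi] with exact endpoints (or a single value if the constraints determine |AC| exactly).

|AB| ∈ {26}
|BC| ∈ {44}
|AC| ∈ [18, 70]

|AC| ∈ [18, 70]  (≈ [18.0000, 70.0000])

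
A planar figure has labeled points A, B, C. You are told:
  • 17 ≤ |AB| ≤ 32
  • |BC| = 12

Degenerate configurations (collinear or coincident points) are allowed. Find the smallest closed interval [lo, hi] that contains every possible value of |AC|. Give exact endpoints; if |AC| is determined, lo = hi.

|AC| ∈ [5, 44]  (≈ [5.0000, 44.0000])

|AB| ∈ [17, 32]
|BC| ∈ {12}
|AC| ∈ [5, 44]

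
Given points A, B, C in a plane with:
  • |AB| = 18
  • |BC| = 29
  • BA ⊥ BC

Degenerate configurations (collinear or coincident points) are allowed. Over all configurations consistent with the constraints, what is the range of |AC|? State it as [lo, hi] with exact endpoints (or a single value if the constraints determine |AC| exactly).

|AC| = √(1165)  (≈ 34.1321)

|AB| ∈ {18}
|BC| ∈ {29}
|AC| ∈ {√(1165)}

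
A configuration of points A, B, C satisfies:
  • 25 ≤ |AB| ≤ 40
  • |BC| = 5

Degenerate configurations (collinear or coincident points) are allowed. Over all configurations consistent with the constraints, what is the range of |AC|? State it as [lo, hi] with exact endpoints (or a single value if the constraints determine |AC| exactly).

|AC| ∈ [20, 45]  (≈ [20.0000, 45.0000])

|AB| ∈ [25, 40]
|BC| ∈ {5}
|AC| ∈ [20, 45]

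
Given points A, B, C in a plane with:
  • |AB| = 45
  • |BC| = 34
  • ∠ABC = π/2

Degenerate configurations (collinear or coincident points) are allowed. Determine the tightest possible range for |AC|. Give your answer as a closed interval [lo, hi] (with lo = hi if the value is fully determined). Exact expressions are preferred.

|AC| = √(3181)  (≈ 56.4004)

|AB| ∈ {45}
|BC| ∈ {34}
|AC| ∈ {√(3181)}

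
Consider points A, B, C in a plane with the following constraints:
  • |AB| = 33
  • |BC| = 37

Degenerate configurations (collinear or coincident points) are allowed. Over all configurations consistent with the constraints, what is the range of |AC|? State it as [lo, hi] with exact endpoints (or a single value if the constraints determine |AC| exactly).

|AC| ∈ [4, 70]  (≈ [4.0000, 70.0000])

|AB| ∈ {33}
|BC| ∈ {37}
|AC| ∈ [4, 70]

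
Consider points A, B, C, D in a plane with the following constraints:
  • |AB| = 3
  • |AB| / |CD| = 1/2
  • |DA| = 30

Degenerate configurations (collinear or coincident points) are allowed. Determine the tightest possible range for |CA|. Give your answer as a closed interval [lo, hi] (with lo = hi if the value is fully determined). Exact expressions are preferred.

|AB| ∈ {3}
|AD| ∈ {30}
|CD| ∈ {6}
|BD| ∈ [27, 33]
|AC| ∈ [24, 36]
|BC| ∈ [21, 39]

|CA| ∈ [24, 36]  (≈ [24.0000, 36.0000])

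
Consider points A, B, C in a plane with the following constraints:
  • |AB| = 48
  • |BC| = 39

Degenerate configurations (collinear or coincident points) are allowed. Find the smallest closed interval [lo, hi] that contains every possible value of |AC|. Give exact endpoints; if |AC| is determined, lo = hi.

|AC| ∈ [9, 87]  (≈ [9.0000, 87.0000])

|AB| ∈ {48}
|BC| ∈ {39}
|AC| ∈ [9, 87]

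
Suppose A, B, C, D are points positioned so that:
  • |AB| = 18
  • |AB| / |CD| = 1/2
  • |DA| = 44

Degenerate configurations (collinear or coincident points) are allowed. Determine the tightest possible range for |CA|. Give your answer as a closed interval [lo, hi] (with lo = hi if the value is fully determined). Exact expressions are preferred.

|CA| ∈ [8, 80]  (≈ [8.0000, 80.0000])

|AB| ∈ {18}
|AD| ∈ {44}
|CD| ∈ {36}
|BD| ∈ [26, 62]
|AC| ∈ [8, 80]
|BC| ∈ [0, 98]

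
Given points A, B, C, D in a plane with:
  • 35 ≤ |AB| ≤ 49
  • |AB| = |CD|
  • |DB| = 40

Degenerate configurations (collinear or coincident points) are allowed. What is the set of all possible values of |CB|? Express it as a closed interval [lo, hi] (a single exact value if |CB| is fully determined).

|CB| ∈ [0, 89]  (≈ [0.0000, 89.0000])

|AB| ∈ [35, 49]
|BD| ∈ {40}
|CD| ∈ [35, 49]
|AD| ∈ [0, 89]
|BC| ∈ [0, 89]
|AC| ∈ [0, 138]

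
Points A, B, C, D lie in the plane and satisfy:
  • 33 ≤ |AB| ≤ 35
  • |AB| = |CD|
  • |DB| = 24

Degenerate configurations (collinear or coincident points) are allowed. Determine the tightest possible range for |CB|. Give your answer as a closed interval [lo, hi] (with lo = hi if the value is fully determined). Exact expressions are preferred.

|CB| ∈ [9, 59]  (≈ [9.0000, 59.0000])

|AB| ∈ [33, 35]
|BD| ∈ {24}
|CD| ∈ [33, 35]
|AD| ∈ [9, 59]
|BC| ∈ [9, 59]
|AC| ∈ [0, 94]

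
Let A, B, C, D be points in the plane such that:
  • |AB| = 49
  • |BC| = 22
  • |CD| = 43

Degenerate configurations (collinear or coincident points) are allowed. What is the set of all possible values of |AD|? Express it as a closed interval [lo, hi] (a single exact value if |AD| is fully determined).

|AD| ∈ [0, 114]  (≈ [0.0000, 114.0000])

|AB| ∈ {49}
|BC| ∈ {22}
|CD| ∈ {43}
|AC| ∈ [27, 71]
|BD| ∈ [21, 65]
|AD| ∈ [0, 114]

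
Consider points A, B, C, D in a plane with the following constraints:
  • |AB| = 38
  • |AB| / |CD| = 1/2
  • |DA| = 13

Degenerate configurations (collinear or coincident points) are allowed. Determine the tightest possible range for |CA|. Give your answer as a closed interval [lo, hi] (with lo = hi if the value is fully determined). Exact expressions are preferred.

|AB| ∈ {38}
|AD| ∈ {13}
|CD| ∈ {76}
|BD| ∈ [25, 51]
|AC| ∈ [63, 89]
|BC| ∈ [25, 127]

|CA| ∈ [63, 89]  (≈ [63.0000, 89.0000])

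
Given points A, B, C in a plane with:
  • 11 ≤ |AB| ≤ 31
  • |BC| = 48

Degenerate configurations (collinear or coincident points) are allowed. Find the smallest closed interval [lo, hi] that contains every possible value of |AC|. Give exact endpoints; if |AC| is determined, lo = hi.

|AB| ∈ [11, 31]
|BC| ∈ {48}
|AC| ∈ [17, 79]

|AC| ∈ [17, 79]  (≈ [17.0000, 79.0000])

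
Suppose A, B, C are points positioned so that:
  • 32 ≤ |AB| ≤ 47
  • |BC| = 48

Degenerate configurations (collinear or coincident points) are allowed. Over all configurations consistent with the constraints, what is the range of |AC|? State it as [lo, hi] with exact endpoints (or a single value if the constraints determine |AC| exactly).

|AB| ∈ [32, 47]
|BC| ∈ {48}
|AC| ∈ [1, 95]

|AC| ∈ [1, 95]  (≈ [1.0000, 95.0000])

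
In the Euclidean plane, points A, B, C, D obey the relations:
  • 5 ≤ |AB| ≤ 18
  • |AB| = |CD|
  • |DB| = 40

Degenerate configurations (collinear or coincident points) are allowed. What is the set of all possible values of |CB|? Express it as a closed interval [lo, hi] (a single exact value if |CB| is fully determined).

|CB| ∈ [22, 58]  (≈ [22.0000, 58.0000])

|AB| ∈ [5, 18]
|BD| ∈ {40}
|CD| ∈ [5, 18]
|AD| ∈ [22, 58]
|BC| ∈ [22, 58]
|AC| ∈ [4, 76]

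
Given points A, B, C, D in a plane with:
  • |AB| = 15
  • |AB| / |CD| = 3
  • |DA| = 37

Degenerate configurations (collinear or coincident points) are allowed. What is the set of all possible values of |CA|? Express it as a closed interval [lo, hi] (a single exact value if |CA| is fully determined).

|CA| ∈ [32, 42]  (≈ [32.0000, 42.0000])

|AB| ∈ {15}
|AD| ∈ {37}
|CD| ∈ {5}
|BD| ∈ [22, 52]
|AC| ∈ [32, 42]
|BC| ∈ [17, 57]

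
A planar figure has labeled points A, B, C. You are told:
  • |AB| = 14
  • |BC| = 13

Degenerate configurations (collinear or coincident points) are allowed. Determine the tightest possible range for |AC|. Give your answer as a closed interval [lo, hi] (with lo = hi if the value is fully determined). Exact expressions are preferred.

|AC| ∈ [1, 27]  (≈ [1.0000, 27.0000])

|AB| ∈ {14}
|BC| ∈ {13}
|AC| ∈ [1, 27]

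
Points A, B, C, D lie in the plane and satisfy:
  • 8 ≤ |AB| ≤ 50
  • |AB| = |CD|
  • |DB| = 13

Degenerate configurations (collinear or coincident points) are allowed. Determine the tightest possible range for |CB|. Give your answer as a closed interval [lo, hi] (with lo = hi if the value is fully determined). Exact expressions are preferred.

|CB| ∈ [0, 63]  (≈ [0.0000, 63.0000])

|AB| ∈ [8, 50]
|BD| ∈ {13}
|CD| ∈ [8, 50]
|AD| ∈ [0, 63]
|BC| ∈ [0, 63]
|AC| ∈ [0, 113]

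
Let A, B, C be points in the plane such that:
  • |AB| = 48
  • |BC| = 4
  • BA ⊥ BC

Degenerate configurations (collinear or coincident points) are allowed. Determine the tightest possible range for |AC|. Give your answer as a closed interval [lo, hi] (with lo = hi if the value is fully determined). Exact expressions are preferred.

|AB| ∈ {48}
|BC| ∈ {4}
|AC| ∈ {4·√(145)}

|AC| = 4·√(145)  (≈ 48.1664)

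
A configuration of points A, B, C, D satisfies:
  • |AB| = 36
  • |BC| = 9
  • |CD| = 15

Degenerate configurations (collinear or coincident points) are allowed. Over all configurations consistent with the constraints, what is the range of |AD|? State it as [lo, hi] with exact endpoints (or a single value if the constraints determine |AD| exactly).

|AD| ∈ [12, 60]  (≈ [12.0000, 60.0000])

|AB| ∈ {36}
|BC| ∈ {9}
|CD| ∈ {15}
|AC| ∈ [27, 45]
|BD| ∈ [6, 24]
|AD| ∈ [12, 60]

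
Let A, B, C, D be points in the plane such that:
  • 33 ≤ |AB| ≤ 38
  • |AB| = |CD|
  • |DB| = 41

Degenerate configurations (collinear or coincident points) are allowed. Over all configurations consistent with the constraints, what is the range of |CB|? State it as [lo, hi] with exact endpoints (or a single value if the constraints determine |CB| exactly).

|CB| ∈ [3, 79]  (≈ [3.0000, 79.0000])

|AB| ∈ [33, 38]
|BD| ∈ {41}
|CD| ∈ [33, 38]
|AD| ∈ [3, 79]
|BC| ∈ [3, 79]
|AC| ∈ [0, 117]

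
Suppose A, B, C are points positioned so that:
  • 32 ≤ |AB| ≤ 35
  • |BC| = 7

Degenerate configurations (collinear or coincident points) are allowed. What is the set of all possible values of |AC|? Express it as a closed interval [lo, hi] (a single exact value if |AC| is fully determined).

|AC| ∈ [25, 42]  (≈ [25.0000, 42.0000])

|AB| ∈ [32, 35]
|BC| ∈ {7}
|AC| ∈ [25, 42]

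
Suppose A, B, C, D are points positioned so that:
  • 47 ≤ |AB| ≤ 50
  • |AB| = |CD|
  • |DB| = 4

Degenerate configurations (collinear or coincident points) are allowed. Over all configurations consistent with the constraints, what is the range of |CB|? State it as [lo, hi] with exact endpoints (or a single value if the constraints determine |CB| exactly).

|CB| ∈ [43, 54]  (≈ [43.0000, 54.0000])

|AB| ∈ [47, 50]
|BD| ∈ {4}
|CD| ∈ [47, 50]
|AD| ∈ [43, 54]
|BC| ∈ [43, 54]
|AC| ∈ [0, 104]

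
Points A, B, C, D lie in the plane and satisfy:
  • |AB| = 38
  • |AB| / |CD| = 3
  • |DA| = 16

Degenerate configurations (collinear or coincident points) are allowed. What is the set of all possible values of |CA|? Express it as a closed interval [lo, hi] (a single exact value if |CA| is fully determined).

|AB| ∈ {38}
|AD| ∈ {16}
|CD| ∈ {38/3}
|BD| ∈ [22, 54]
|AC| ∈ [10/3, 86/3]
|BC| ∈ [28/3, 200/3]

|CA| ∈ [10/3, 86/3]  (≈ [3.3333, 28.6667])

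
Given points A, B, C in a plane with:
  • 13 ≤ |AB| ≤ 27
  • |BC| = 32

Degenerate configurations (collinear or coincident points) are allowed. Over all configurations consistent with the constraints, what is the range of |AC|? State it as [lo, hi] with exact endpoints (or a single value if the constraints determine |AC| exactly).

|AC| ∈ [5, 59]  (≈ [5.0000, 59.0000])

|AB| ∈ [13, 27]
|BC| ∈ {32}
|AC| ∈ [5, 59]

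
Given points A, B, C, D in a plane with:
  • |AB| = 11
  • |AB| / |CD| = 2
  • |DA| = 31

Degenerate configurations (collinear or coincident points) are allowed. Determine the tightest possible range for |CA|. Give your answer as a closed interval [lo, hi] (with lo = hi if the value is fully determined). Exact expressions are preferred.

|CA| ∈ [51/2, 73/2]  (≈ [25.5000, 36.5000])

|AB| ∈ {11}
|AD| ∈ {31}
|CD| ∈ {11/2}
|BD| ∈ [20, 42]
|AC| ∈ [51/2, 73/2]
|BC| ∈ [29/2, 95/2]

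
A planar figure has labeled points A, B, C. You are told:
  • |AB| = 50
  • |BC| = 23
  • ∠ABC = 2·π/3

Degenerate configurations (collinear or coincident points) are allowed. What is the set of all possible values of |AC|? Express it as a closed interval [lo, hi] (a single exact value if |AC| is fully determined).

|AC| = √(4179)  (≈ 64.6452)

|AB| ∈ {50}
|BC| ∈ {23}
|AC| ∈ {√(4179)}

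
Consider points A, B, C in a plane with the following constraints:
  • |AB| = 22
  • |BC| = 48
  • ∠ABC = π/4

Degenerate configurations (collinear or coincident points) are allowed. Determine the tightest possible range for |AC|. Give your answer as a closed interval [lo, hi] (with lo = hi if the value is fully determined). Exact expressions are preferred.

|AB| ∈ {22}
|BC| ∈ {48}
|AC| ∈ {2·√(697 - 264·√(2))}

|AC| = 2·√(697 - 264·√(2))  (≈ 35.9804)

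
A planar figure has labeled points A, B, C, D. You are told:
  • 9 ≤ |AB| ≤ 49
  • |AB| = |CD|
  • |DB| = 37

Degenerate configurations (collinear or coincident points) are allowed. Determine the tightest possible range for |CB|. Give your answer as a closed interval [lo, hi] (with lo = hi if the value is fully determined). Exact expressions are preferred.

|CB| ∈ [0, 86]  (≈ [0.0000, 86.0000])

|AB| ∈ [9, 49]
|BD| ∈ {37}
|CD| ∈ [9, 49]
|AD| ∈ [0, 86]
|BC| ∈ [0, 86]
|AC| ∈ [0, 135]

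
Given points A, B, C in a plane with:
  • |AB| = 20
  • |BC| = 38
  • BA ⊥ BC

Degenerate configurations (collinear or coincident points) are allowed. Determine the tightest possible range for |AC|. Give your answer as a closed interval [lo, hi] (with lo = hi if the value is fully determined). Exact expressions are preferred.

|AB| ∈ {20}
|BC| ∈ {38}
|AC| ∈ {2·√(461)}

|AC| = 2·√(461)  (≈ 42.9418)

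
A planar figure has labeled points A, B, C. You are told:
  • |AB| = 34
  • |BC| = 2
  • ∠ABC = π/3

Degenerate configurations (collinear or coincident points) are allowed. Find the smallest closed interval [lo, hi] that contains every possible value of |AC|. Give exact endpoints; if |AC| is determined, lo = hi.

|AC| = 2·√(273)  (≈ 33.0454)

|AB| ∈ {34}
|BC| ∈ {2}
|AC| ∈ {2·√(273)}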